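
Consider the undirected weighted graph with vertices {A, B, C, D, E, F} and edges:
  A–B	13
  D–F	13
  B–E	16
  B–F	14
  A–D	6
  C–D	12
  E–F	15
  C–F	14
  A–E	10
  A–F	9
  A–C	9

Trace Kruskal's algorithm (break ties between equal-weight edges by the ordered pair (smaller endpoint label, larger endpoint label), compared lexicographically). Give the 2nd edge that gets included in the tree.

A-C

Kruskal's algorithm — process edges by increasing weight (ties by edge label):
A–D (6): add. Components now {A,D} {B} {C} {E} {F}
A–C (9): add. Components now {A,C,D} {B} {E} {F}
A–F (9): add. Components now {A,C,D,F} {B} {E}
A–E (10): add. Components now {A,C,D,E,F} {B}
C–D (12): skip — C and D already connected.
A–B (13): add. Components now {A,B,C,D,E,F}
The 2nd edge added is A–C.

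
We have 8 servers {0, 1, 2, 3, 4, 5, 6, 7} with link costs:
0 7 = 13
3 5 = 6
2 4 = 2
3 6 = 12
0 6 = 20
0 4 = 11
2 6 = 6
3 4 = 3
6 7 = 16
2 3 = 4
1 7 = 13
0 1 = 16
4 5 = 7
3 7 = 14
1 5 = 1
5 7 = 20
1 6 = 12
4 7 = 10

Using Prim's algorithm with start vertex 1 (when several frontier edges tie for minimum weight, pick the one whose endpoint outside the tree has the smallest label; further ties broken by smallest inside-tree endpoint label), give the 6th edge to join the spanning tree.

4-7

Prim's algorithm from 1:
Step 1: cheapest edge leaving the tree is 1 5 (1); add 5.
Step 2: cheapest edge leaving the tree is 3 5 (6); add 3.
Step 3: cheapest edge leaving the tree is 3 4 (3); add 4.
Step 4: cheapest edge leaving the tree is 2 4 (2); add 2.
Step 5: cheapest edge leaving the tree is 2 6 (6); add 6.
Step 6: cheapest edge leaving the tree is 4 7 (10); add 7.
Step 7: cheapest edge leaving the tree is 0 4 (11); add 0.
The 6th edge added is 4 7.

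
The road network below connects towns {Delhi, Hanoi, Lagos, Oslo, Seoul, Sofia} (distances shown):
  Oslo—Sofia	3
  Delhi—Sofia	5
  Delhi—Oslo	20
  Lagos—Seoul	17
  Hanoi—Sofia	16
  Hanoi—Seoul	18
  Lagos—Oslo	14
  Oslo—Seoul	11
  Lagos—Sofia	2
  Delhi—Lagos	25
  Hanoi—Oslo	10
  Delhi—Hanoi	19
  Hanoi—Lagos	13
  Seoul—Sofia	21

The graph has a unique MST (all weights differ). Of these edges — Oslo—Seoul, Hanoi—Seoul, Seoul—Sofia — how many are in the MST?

1

Sort edges by weight, then run Kruskal:
Lagos—Sofia (2): add. Components now {Delhi} {Oslo} {Seoul} {Lagos,Sofia} {Hanoi}
Oslo—Sofia (3): add. Components now {Delhi} {Lagos,Oslo,Sofia} {Seoul} {Hanoi}
Delhi—Sofia (5): add. Components now {Delhi,Lagos,Oslo,Sofia} {Seoul} {Hanoi}
Hanoi—Oslo (10): add. Components now {Delhi,Hanoi,Lagos,Oslo,Sofia} {Seoul}
Oslo—Seoul (11): add. Components now {Delhi,Hanoi,Lagos,Oslo,Seoul,Sofia}
MST edge set: {Lagos—Sofia, Oslo—Sofia, Delhi—Sofia, Hanoi—Oslo, Oslo—Seoul}.
Of the listed edges, {Oslo—Seoul} are in the MST → 1.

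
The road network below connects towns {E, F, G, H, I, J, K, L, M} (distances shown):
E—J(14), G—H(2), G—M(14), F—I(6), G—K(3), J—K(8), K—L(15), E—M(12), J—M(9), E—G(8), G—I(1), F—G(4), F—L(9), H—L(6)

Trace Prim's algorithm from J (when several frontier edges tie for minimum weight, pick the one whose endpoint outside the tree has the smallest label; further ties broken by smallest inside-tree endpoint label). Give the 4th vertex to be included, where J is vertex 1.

I

Prim's algorithm from J:
Step 1: frontier [J—K 8, J—M 9, E—J 14] → take J—K (8); add K.
Step 2: frontier [J—M 9, E—J 14, G—K 3, K—L 15] → take G—K (3); add G.
Step 3: frontier [G—I 1, G—H 2, F—G 4, E—G 8, G—M 14, J—M 9, E—J 14, K—L 15] → take G—I (1); add I.
Step 4: frontier [G—H 2, F—G 4, E—G 8, G—M 14, F—I 6, J—M 9, E—J 14, K—L 15] → take G—H (2); add H.
Step 5: frontier [F—G 4, E—G 8, G—M 14, H—L 6, F—I 6, J—M 9, E—J 14, K—L 15] → take F—G (4); add F.
Step 6: frontier [F—L 9, E—G 8, G—M 14, H—L 6, J—M 9, E—J 14, K—L 15] → take H—L (6); add L.
Step 7: frontier [E—G 8, G—M 14, J—M 9, E—J 14] → take E—G (8); add E.
Step 8: frontier [E—M 12, G—M 14, J—M 9] → take J—M (9); add M.
Vertex order: J, K, G, I, H, F, L, E, M. The 4th vertex is I.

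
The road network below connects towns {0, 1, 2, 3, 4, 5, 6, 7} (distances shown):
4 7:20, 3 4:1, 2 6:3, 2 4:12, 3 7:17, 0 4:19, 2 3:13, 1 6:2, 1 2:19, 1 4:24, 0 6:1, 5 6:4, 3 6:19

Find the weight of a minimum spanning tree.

Prim's algorithm from 1:
Step 1: cheapest edge leaving the tree is 1 6 (2); add 6.
Step 2: cheapest edge leaving the tree is 0 6 (1); add 0.
Step 3: cheapest edge leaving the tree is 2 6 (3); add 2.
Step 4: cheapest edge leaving the tree is 5 6 (4); add 5.
Step 5: cheapest edge leaving the tree is 2 4 (12); add 4.
Step 6: cheapest edge leaving the tree is 3 4 (1); add 3.
Step 7: cheapest edge leaving the tree is 3 7 (17); add 7.
MST edges: 1 6, 0 6, 2 6, 5 6, 2 4, 3 4, 3 7; total weight 2+1+3+4+12+1+17 = 40.

40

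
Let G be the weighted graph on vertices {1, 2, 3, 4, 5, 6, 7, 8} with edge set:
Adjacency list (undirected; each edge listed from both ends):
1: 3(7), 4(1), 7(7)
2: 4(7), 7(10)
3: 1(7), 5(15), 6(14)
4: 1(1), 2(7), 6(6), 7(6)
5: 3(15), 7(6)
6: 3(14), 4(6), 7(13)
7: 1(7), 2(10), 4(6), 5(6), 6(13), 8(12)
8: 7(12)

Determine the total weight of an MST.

45

Kruskal's algorithm — process edges by increasing weight (ties by edge label):
1–4 (1): add — endpoints in different components.
4–6 (6): add — endpoints in different components.
4–7 (6): add — endpoints in different components.
5–7 (6): add — endpoints in different components.
1–3 (7): add — endpoints in different components.
1–7 (7): skip — 1 and 7 already connected.
2–4 (7): add — endpoints in different components.
2–7 (10): skip — 2 and 7 already connected.
7–8 (12): add — endpoints in different components.
MST edges: 1–4, 4–6, 4–7, 5–7, 1–3, 2–4, 7–8; total weight 1+6+6+6+7+7+12 = 45.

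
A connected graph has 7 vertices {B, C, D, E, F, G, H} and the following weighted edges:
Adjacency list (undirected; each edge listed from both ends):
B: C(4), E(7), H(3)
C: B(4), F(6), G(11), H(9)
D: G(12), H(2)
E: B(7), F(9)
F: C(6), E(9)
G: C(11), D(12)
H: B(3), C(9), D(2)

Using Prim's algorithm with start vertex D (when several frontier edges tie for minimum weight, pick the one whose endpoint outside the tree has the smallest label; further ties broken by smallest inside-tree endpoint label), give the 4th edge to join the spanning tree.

C-F

Prim's algorithm from D:
Step 1: cheapest edge leaving the tree is D H (2); add H.
Step 2: cheapest edge leaving the tree is B H (3); add B.
Step 3: cheapest edge leaving the tree is B C (4); add C.
Step 4: cheapest edge leaving the tree is C F (6); add F.
Step 5: cheapest edge leaving the tree is B E (7); add E.
Step 6: cheapest edge leaving the tree is C G (11); add G.
The 4th edge added is C F.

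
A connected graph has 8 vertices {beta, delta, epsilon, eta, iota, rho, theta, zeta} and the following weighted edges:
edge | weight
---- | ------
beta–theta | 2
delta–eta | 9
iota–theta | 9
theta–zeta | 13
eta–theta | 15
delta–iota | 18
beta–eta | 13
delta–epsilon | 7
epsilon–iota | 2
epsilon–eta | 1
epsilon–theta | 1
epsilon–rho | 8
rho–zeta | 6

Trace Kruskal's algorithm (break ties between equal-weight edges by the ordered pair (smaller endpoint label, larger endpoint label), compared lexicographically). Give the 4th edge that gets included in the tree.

epsilon-iota

Sort edges by weight, then run Kruskal:
epsilon–eta (1): add — endpoints in different components.
epsilon–theta (1): add — endpoints in different components.
beta–theta (2): add — endpoints in different components.
epsilon–iota (2): add — endpoints in different components.
rho–zeta (6): add — endpoints in different components.
delta–epsilon (7): add — endpoints in different components.
epsilon–rho (8): add — endpoints in different components.
The 4th edge added is epsilon–iota.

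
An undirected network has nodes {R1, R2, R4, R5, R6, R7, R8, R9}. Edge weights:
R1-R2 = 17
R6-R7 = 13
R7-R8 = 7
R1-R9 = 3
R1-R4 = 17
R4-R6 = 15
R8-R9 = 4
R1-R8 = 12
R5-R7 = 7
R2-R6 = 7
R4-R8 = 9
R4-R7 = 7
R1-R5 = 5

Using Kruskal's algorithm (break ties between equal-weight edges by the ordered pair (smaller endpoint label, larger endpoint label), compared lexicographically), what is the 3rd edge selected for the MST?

Sort edges by weight, then run Kruskal:
R1-R9 (3): add — endpoints in different components.
R8-R9 (4): add — endpoints in different components.
R1-R5 (5): add — endpoints in different components.
R2-R6 (7): add — endpoints in different components.
R4-R7 (7): add — endpoints in different components.
R5-R7 (7): add — endpoints in different components.
R7-R8 (7): skip — R8 and R7 already connected.
R4-R8 (9): skip — R8 and R4 already connected.
R1-R8 (12): skip — R8 and R1 already connected.
R6-R7 (13): add — endpoints in different components.
The 3rd edge added is R1-R5.

R1-R5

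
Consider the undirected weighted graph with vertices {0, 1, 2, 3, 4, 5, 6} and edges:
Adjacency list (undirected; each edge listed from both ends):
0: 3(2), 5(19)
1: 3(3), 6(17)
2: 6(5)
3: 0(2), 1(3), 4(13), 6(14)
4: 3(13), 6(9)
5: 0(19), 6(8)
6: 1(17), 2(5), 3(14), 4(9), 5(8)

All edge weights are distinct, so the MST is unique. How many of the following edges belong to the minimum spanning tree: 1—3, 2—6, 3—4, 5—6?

Kruskal's algorithm — process edges by increasing weight (ties by edge label):
0—3 (2): add — endpoints in different components.
1—3 (3): add — endpoints in different components.
2—6 (5): add — endpoints in different components.
5—6 (8): add — endpoints in different components.
4—6 (9): add — endpoints in different components.
3—4 (13): add — endpoints in different components.
MST edge set: {0—3, 1—3, 2—6, 5—6, 4—6, 3—4}.
Of the listed edges, {1—3, 2—6, 3—4, 5—6} are in the MST → 4.

4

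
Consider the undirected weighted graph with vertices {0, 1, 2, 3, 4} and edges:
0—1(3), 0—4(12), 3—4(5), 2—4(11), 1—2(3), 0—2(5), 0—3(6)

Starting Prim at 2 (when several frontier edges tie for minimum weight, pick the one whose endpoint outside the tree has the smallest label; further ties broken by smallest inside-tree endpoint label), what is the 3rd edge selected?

Grow the tree from 2 using Prim:
Step 1: cheapest edge leaving the tree is 1—2 (3); add 1.
Step 2: cheapest edge leaving the tree is 0—1 (3); add 0.
Step 3: cheapest edge leaving the tree is 0—3 (6); add 3.
Step 4: cheapest edge leaving the tree is 3—4 (5); add 4.
The 3rd edge added is 0—3.

0-3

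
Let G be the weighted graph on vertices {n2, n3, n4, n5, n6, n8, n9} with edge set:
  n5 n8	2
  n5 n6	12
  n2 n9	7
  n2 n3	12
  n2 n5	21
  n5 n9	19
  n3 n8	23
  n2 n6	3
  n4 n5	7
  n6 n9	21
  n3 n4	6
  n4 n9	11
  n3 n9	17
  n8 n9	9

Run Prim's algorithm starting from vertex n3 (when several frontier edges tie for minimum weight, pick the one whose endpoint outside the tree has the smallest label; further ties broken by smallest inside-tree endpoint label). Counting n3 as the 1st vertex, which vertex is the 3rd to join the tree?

n5

Grow the tree from n3 using Prim:
Step 1: frontier [n3 n4 6, n2 n3 12, n3 n9 17, n3 n8 23] → take n3 n4 (6); add n4.
Step 2: frontier [n2 n3 12, n3 n9 17, n3 n8 23, n4 n5 7, n4 n9 11] → take n4 n5 (7); add n5.
Step 3: frontier [n2 n3 12, n3 n9 17, n3 n8 23, n4 n9 11, n5 n8 2, n5 n6 12, n5 n9 19, n2 n5 21] → take n5 n8 (2); add n8.
Step 4: frontier [n2 n3 12, n3 n9 17, n4 n9 11, n5 n6 12, n5 n9 19, n2 n5 21, n8 n9 9] → take n8 n9 (9); add n9.
Step 5: frontier [n2 n3 12, n5 n6 12, n2 n5 21, n2 n9 7, n6 n9 21] → take n2 n9 (7); add n2.
Step 6: frontier [n2 n6 3, n5 n6 12, n6 n9 21] → take n2 n6 (3); add n6.
Vertex order: n3, n4, n5, n8, n9, n2, n6. The 3rd vertex is n5.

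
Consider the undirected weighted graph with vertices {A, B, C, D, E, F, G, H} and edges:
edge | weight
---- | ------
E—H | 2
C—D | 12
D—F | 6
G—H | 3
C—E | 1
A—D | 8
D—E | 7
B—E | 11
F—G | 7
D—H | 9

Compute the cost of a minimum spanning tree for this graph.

Prim's algorithm from H:
Step 1: cheapest edge leaving the tree is E—H (2); add E.
Step 2: cheapest edge leaving the tree is C—E (1); add C.
Step 3: cheapest edge leaving the tree is G—H (3); add G.
Step 4: cheapest edge leaving the tree is D—E (7); add D.
Step 5: cheapest edge leaving the tree is D—F (6); add F.
Step 6: cheapest edge leaving the tree is A—D (8); add A.
Step 7: cheapest edge leaving the tree is B—E (11); add B.
MST edges: E—H, C—E, G—H, D—E, D—F, A—D, B—E; total weight 2+1+3+7+6+8+11 = 38.

38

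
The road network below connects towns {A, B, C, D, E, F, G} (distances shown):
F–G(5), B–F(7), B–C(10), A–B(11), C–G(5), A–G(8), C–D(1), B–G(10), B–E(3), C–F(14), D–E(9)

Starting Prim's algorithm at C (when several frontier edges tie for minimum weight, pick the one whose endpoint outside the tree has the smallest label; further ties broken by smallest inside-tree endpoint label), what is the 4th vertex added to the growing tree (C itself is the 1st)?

F

Grow the tree from C using Prim:
Step 1: frontier [C–D 1, C–G 5, B–C 10, C–F 14] → take C–D (1); add D.
Step 2: frontier [C–G 5, B–C 10, C–F 14, D–E 9] → take C–G (5); add G.
Step 3: frontier [B–C 10, C–F 14, D–E 9, F–G 5, A–G 8, B–G 10] → take F–G (5); add F.
Step 4: frontier [B–C 10, D–E 9, B–F 7, A–G 8, B–G 10] → take B–F (7); add B.
Step 5: frontier [B–E 3, A–B 11, D–E 9, A–G 8] → take B–E (3); add E.
Step 6: frontier [A–B 11, A–G 8] → take A–G (8); add A.
Vertex order: C, D, G, F, B, E, A. The 4th vertex is F.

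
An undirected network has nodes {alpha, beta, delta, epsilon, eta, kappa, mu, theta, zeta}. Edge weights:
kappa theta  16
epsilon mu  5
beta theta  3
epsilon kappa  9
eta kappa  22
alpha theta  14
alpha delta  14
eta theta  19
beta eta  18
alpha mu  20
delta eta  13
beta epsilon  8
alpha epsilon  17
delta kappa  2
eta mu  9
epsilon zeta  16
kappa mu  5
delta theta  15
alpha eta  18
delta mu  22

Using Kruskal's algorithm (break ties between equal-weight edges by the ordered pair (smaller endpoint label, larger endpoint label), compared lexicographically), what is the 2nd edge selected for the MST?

beta-theta

Kruskal's algorithm — process edges by increasing weight (ties by edge label):
delta kappa (2): add — endpoints in different components.
beta theta (3): add — endpoints in different components.
epsilon mu (5): add — endpoints in different components.
kappa mu (5): add — endpoints in different components.
beta epsilon (8): add — endpoints in different components.
epsilon kappa (9): skip — epsilon and kappa already connected.
eta mu (9): add — endpoints in different components.
delta eta (13): skip — delta and eta already connected.
alpha delta (14): add — endpoints in different components.
alpha theta (14): skip — theta and alpha already connected.
delta theta (15): skip — delta and theta already connected.
epsilon zeta (16): add — endpoints in different components.
The 2nd edge added is beta theta.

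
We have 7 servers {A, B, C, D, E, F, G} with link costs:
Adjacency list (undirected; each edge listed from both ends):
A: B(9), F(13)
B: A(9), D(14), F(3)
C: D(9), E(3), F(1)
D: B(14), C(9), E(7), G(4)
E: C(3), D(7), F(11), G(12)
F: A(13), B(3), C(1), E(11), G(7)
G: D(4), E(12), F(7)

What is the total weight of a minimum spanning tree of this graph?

Sort edges by weight, then run Kruskal:
C F (1): add — endpoints in different components.
B F (3): add — endpoints in different components.
C E (3): add — endpoints in different components.
D G (4): add — endpoints in different components.
D E (7): add — endpoints in different components.
F G (7): skip — F and G already connected.
A B (9): add — endpoints in different components.
MST edges: C F, B F, C E, D G, D E, A B; total weight 1+3+3+4+7+9 = 27.

27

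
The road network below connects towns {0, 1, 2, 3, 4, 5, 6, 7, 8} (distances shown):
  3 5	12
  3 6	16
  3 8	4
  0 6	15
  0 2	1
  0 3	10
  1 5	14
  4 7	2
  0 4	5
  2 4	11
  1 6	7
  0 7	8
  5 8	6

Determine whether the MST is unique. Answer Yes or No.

Kruskal's algorithm — process edges by increasing weight (ties by edge label):
0 2 (1): add — endpoints in different components.
4 7 (2): add — endpoints in different components.
3 8 (4): add — endpoints in different components.
0 4 (5): add — endpoints in different components.
5 8 (6): add — endpoints in different components.
1 6 (7): add — endpoints in different components.
0 7 (8): skip — 0 and 7 already connected.
0 3 (10): add — endpoints in different components.
2 4 (11): skip — 2 and 4 already connected.
3 5 (12): skip — 3 and 5 already connected.
1 5 (14): add — endpoints in different components.
Every non-tree edge has weight strictly greater than the heaviest edge on the tree path between its endpoints, so the MST is unique.

Yes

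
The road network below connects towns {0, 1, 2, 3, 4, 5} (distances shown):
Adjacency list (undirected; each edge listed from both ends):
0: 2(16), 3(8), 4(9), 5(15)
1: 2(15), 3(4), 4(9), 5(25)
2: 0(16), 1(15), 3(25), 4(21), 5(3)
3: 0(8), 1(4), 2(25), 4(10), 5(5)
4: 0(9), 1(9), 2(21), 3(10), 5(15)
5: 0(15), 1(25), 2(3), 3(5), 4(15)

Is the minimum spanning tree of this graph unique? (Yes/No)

Kruskal: consider edges lightest-first.
2-5 (3): add. Components now {0} {1} {2,5} {3} {4}
1-3 (4): add. Components now {0} {1,3} {2,5} {4}
3-5 (5): add. Components now {0} {1,2,3,5} {4}
0-3 (8): add. Components now {0,1,2,3,5} {4}
0-4 (9): add. Components now {0,1,2,3,4,5}
Non-tree edge 1-4 has weight 9, equal to the heaviest edge on its tree cycle — swapping gives another MST of the same weight. Not unique.

No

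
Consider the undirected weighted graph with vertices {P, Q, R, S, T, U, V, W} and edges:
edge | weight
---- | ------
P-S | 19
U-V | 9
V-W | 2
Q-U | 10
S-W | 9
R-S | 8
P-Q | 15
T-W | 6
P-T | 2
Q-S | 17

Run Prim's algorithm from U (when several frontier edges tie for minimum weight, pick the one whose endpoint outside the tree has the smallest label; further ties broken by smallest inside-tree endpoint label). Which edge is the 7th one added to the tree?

Prim, starting at U.
Step 1: frontier [U-V 9, Q-U 10] → take U-V (9); add V.
Step 2: frontier [Q-U 10, V-W 2] → take V-W (2); add W.
Step 3: frontier [Q-U 10, T-W 6, S-W 9] → take T-W (6); add T.
Step 4: frontier [P-T 2, Q-U 10, S-W 9] → take P-T (2); add P.
Step 5: frontier [P-Q 15, P-S 19, Q-U 10, S-W 9] → take S-W (9); add S.
Step 6: frontier [P-Q 15, R-S 8, Q-S 17, Q-U 10] → take R-S (8); add R.
Step 7: frontier [P-Q 15, Q-S 17, Q-U 10] → take Q-U (10); add Q.
The 7th edge added is Q-U.

Q-U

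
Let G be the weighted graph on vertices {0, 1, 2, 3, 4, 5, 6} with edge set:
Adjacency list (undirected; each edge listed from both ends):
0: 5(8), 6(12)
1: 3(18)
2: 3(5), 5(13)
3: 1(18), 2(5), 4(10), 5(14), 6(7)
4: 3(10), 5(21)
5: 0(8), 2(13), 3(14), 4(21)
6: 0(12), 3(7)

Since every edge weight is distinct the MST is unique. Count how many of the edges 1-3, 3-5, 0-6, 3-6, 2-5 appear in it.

Kruskal's algorithm — process edges by increasing weight (ties by edge label):
2-3 (5): add. Components now {0} {1} {2,3} {4} {5} {6}
3-6 (7): add. Components now {0} {1} {2,3,6} {4} {5}
0-5 (8): add. Components now {0,5} {1} {2,3,6} {4}
3-4 (10): add. Components now {0,5} {1} {2,3,4,6}
0-6 (12): add. Components now {0,2,3,4,5,6} {1}
2-5 (13): skip — 2 and 5 already connected.
3-5 (14): skip — 3 and 5 already connected.
1-3 (18): add. Components now {0,1,2,3,4,5,6}
MST edge set: {2-3, 3-6, 0-5, 3-4, 0-6, 1-3}.
Of the listed edges, {1-3, 0-6, 3-6} are in the MST → 3.

3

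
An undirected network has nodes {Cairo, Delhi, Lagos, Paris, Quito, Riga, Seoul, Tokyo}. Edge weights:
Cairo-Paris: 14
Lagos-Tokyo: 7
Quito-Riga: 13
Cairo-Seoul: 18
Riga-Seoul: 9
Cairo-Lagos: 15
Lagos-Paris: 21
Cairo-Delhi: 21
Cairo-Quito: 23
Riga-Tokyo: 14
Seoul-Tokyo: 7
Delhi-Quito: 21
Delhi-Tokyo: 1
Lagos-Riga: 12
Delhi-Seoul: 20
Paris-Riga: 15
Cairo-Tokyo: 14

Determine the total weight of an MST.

65

Kruskal's algorithm — process edges by increasing weight (ties by edge label):
Delhi-Tokyo (1): add — endpoints in different components.
Lagos-Tokyo (7): add — endpoints in different components.
Seoul-Tokyo (7): add — endpoints in different components.
Riga-Seoul (9): add — endpoints in different components.
Lagos-Riga (12): skip — Lagos and Riga already connected.
Quito-Riga (13): add — endpoints in different components.
Cairo-Paris (14): add — endpoints in different components.
Cairo-Tokyo (14): add — endpoints in different components.
MST edges: Delhi-Tokyo, Lagos-Tokyo, Seoul-Tokyo, Riga-Seoul, Quito-Riga, Cairo-Paris, Cairo-Tokyo; total weight 1+7+7+9+13+14+14 = 65.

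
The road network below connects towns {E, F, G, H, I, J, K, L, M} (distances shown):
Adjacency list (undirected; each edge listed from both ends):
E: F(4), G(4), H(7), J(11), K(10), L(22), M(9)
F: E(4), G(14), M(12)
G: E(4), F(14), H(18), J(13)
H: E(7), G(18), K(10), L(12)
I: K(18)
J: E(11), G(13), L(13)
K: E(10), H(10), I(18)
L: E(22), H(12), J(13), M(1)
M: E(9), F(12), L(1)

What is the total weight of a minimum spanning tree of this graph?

64

Kruskal: consider edges lightest-first.
L—M (1): add — endpoints in different components.
E—F (4): add — endpoints in different components.
E—G (4): add — endpoints in different components.
E—H (7): add — endpoints in different components.
E—M (9): add — endpoints in different components.
E—K (10): add — endpoints in different components.
H—K (10): skip — H and K already connected.
E—J (11): add — endpoints in different components.
F—M (12): skip — F and M already connected.
H—L (12): skip — H and L already connected.
G—J (13): skip — G and J already connected.
J—L (13): skip — J and L already connected.
F—G (14): skip — F and G already connected.
G—H (18): skip — G and H already connected.
I—K (18): add — endpoints in different components.
MST edges: L—M, E—F, E—G, E—H, E—M, E—K, E—J, I—K; total weight 1+4+4+7+9+10+11+18 = 64.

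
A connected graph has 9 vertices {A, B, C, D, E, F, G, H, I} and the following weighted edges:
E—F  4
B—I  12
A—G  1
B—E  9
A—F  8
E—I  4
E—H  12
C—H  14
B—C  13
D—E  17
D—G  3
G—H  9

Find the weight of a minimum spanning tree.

Grow the tree from G using Prim:
Step 1: cheapest edge leaving the tree is A—G (1); add A.
Step 2: cheapest edge leaving the tree is D—G (3); add D.
Step 3: cheapest edge leaving the tree is A—F (8); add F.
Step 4: cheapest edge leaving the tree is E—F (4); add E.
Step 5: cheapest edge leaving the tree is E—I (4); add I.
Step 6: cheapest edge leaving the tree is B—E (9); add B.
Step 7: cheapest edge leaving the tree is G—H (9); add H.
Step 8: cheapest edge leaving the tree is B—C (13); add C.
MST edges: A—G, D—G, A—F, E—F, E—I, B—E, G—H, B—C; total weight 1+3+8+4+4+9+9+13 = 51.

51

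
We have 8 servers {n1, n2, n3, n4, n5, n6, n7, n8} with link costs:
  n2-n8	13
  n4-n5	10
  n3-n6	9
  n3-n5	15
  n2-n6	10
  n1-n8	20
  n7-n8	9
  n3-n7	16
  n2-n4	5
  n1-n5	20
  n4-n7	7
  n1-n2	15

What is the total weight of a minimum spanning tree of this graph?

Prim's algorithm from n6:
Step 1: frontier [n3-n6 9, n2-n6 10] → take n3-n6 (9); add n3.
Step 2: frontier [n3-n5 15, n3-n7 16, n2-n6 10] → take n2-n6 (10); add n2.
Step 3: frontier [n2-n4 5, n2-n8 13, n1-n2 15, n3-n5 15, n3-n7 16] → take n2-n4 (5); add n4.
Step 4: frontier [n2-n8 13, n1-n2 15, n3-n5 15, n3-n7 16, n4-n7 7, n4-n5 10] → take n4-n7 (7); add n7.
Step 5: frontier [n2-n8 13, n1-n2 15, n3-n5 15, n4-n5 10, n7-n8 9] → take n7-n8 (9); add n8.
Step 6: frontier [n1-n2 15, n3-n5 15, n4-n5 10, n1-n8 20] → take n4-n5 (10); add n5.
Step 7: frontier [n1-n2 15, n1-n5 20, n1-n8 20] → take n1-n2 (15); add n1.
MST edges: n3-n6, n2-n6, n2-n4, n4-n7, n7-n8, n4-n5, n1-n2; total weight 9+10+5+7+9+10+15 = 65.

65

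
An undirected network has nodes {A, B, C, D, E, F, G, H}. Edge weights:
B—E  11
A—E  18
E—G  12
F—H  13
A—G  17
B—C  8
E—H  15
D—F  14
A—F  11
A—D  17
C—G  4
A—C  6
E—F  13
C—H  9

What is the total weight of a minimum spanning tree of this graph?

63

Kruskal: consider edges lightest-first.
C—G (4): add — endpoints in different components.
A—C (6): add — endpoints in different components.
B—C (8): add — endpoints in different components.
C—H (9): add — endpoints in different components.
A—F (11): add — endpoints in different components.
B—E (11): add — endpoints in different components.
E—G (12): skip — E and G already connected.
E—F (13): skip — E and F already connected.
F—H (13): skip — F and H already connected.
D—F (14): add — endpoints in different components.
MST edges: C—G, A—C, B—C, C—H, A—F, B—E, D—F; total weight 4+6+8+9+11+11+14 = 63.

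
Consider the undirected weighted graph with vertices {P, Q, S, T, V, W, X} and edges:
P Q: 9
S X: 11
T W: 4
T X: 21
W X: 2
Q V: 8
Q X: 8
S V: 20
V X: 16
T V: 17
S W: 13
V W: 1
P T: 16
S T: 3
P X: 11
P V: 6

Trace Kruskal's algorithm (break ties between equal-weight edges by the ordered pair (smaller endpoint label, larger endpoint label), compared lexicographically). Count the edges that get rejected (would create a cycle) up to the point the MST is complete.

0

Sort edges by weight, then run Kruskal:
V W (1): add. Components now {V,W} {Q} {X} {S} {T} {P}
W X (2): add. Components now {V,W,X} {Q} {S} {T} {P}
S T (3): add. Components now {V,W,X} {Q} {S,T} {P}
T W (4): add. Components now {S,T,V,W,X} {Q} {P}
P V (6): add. Components now {P,S,T,V,W,X} {Q}
Q V (8): add. Components now {P,Q,S,T,V,W,X}
Edges rejected before the tree was complete: 0.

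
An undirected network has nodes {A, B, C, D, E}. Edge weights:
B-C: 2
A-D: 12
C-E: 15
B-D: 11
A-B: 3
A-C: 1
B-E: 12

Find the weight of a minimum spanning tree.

26

Prim's algorithm from B:
Step 1: cheapest edge leaving the tree is B-C (2); add C.
Step 2: cheapest edge leaving the tree is A-C (1); add A.
Step 3: cheapest edge leaving the tree is B-D (11); add D.
Step 4: cheapest edge leaving the tree is B-E (12); add E.
MST edges: B-C, A-C, B-D, B-E; total weight 2+1+11+12 = 26.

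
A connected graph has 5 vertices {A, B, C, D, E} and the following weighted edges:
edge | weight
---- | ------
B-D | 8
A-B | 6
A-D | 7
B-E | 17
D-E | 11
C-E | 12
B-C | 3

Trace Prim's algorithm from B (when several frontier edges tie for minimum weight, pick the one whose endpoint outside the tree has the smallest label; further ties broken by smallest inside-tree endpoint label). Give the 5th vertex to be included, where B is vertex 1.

Prim, starting at B.
Step 1: cheapest edge leaving the tree is B-C (3); add C.
Step 2: cheapest edge leaving the tree is A-B (6); add A.
Step 3: cheapest edge leaving the tree is A-D (7); add D.
Step 4: cheapest edge leaving the tree is D-E (11); add E.
Vertex order: B, C, A, D, E. The 5th vertex is E.

E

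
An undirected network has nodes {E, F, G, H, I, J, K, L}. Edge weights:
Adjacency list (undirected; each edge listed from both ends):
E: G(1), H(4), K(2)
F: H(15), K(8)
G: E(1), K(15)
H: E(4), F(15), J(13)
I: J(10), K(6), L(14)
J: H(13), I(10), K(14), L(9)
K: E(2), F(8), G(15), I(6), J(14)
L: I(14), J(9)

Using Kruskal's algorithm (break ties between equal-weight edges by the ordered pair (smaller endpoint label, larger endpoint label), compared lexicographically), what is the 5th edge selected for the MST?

Kruskal's algorithm — process edges by increasing weight (ties by edge label):
E–G (1): add — endpoints in different components.
E–K (2): add — endpoints in different components.
E–H (4): add — endpoints in different components.
I–K (6): add — endpoints in different components.
F–K (8): add — endpoints in different components.
J–L (9): add — endpoints in different components.
I–J (10): add — endpoints in different components.
The 5th edge added is F–K.

F-K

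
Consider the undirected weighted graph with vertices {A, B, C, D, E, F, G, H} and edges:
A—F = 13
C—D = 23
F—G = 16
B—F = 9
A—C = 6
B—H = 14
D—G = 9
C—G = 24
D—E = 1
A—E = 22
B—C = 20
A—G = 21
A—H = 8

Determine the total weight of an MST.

Kruskal's algorithm — process edges by increasing weight (ties by edge label):
D—E (1): add — endpoints in different components.
A—C (6): add — endpoints in different components.
A—H (8): add — endpoints in different components.
B—F (9): add — endpoints in different components.
D—G (9): add — endpoints in different components.
A—F (13): add — endpoints in different components.
B—H (14): skip — B and H already connected.
F—G (16): add — endpoints in different components.
MST edges: D—E, A—C, A—H, B—F, D—G, A—F, F—G; total weight 1+6+8+9+9+13+16 = 62.

62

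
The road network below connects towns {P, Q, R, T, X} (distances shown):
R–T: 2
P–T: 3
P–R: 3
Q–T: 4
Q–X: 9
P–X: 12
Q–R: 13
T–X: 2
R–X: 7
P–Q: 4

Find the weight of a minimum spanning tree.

Prim, starting at R.
Step 1: cheapest edge leaving the tree is R–T (2); add T.
Step 2: cheapest edge leaving the tree is T–X (2); add X.
Step 3: cheapest edge leaving the tree is P–R (3); add P.
Step 4: cheapest edge leaving the tree is P–Q (4); add Q.
MST edges: R–T, T–X, P–R, P–Q; total weight 2+2+3+4 = 11.

11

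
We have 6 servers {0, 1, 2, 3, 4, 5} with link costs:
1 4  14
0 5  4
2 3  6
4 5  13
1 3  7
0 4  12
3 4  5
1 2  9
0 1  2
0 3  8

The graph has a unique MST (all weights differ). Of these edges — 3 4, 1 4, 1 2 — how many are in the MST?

1

Sort edges by weight, then run Kruskal:
0 1 (2): add — endpoints in different components.
0 5 (4): add — endpoints in different components.
3 4 (5): add — endpoints in different components.
2 3 (6): add — endpoints in different components.
1 3 (7): add — endpoints in different components.
MST edge set: {0 1, 0 5, 3 4, 2 3, 1 3}.
Of the listed edges, {3 4} are in the MST → 1.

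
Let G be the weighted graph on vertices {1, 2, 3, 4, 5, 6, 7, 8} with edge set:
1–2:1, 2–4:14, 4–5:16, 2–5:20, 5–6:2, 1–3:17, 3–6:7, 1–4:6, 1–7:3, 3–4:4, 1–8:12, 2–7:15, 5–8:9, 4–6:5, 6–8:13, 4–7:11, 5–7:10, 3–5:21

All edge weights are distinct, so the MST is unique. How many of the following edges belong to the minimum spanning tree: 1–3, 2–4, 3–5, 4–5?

0

Kruskal: consider edges lightest-first.
1–2 (1): add — endpoints in different components.
5–6 (2): add — endpoints in different components.
1–7 (3): add — endpoints in different components.
3–4 (4): add — endpoints in different components.
4–6 (5): add — endpoints in different components.
1–4 (6): add — endpoints in different components.
3–6 (7): skip — 3 and 6 already connected.
5–8 (9): add — endpoints in different components.
MST edge set: {1–2, 5–6, 1–7, 3–4, 4–6, 1–4, 5–8}.
Of the listed edges, {} are in the MST → 0.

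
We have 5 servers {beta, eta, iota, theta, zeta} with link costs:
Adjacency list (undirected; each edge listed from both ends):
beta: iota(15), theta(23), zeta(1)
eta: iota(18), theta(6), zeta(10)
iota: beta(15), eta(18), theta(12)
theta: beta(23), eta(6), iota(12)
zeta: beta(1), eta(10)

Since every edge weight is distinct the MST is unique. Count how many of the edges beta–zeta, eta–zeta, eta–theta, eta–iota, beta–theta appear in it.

3

Kruskal's algorithm — process edges by increasing weight (ties by edge label):
beta–zeta (1): add — endpoints in different components.
eta–theta (6): add — endpoints in different components.
eta–zeta (10): add — endpoints in different components.
iota–theta (12): add — endpoints in different components.
MST edge set: {beta–zeta, eta–theta, eta–zeta, iota–theta}.
Of the listed edges, {beta–zeta, eta–zeta, eta–theta} are in the MST → 3.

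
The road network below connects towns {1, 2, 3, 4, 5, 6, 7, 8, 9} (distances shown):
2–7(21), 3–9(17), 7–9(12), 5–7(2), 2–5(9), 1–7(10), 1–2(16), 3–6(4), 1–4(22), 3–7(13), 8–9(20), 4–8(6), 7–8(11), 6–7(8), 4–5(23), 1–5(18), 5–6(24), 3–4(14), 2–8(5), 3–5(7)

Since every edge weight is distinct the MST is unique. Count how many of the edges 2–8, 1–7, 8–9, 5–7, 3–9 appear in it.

Kruskal's algorithm — process edges by increasing weight (ties by edge label):
5–7 (2): add — endpoints in different components.
3–6 (4): add — endpoints in different components.
2–8 (5): add — endpoints in different components.
4–8 (6): add — endpoints in different components.
3–5 (7): add — endpoints in different components.
6–7 (8): skip — 6 and 7 already connected.
2–5 (9): add — endpoints in different components.
1–7 (10): add — endpoints in different components.
7–8 (11): skip — 7 and 8 already connected.
7–9 (12): add — endpoints in different components.
MST edge set: {5–7, 3–6, 2–8, 4–8, 3–5, 2–5, 1–7, 7–9}.
Of the listed edges, {2–8, 1–7, 5–7} are in the MST → 3.

3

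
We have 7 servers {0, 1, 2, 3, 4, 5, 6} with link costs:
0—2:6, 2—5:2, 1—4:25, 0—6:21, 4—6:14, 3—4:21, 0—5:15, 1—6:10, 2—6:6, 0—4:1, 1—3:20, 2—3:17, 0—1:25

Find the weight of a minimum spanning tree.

Kruskal's algorithm — process edges by increasing weight (ties by edge label):
0—4 (1): add — endpoints in different components.
2—5 (2): add — endpoints in different components.
0—2 (6): add — endpoints in different components.
2—6 (6): add — endpoints in different components.
1—6 (10): add — endpoints in different components.
4—6 (14): skip — 4 and 6 already connected.
0—5 (15): skip — 0 and 5 already connected.
2—3 (17): add — endpoints in different components.
MST edges: 0—4, 2—5, 0—2, 2—6, 1—6, 2—3; total weight 1+2+6+6+10+17 = 42.

42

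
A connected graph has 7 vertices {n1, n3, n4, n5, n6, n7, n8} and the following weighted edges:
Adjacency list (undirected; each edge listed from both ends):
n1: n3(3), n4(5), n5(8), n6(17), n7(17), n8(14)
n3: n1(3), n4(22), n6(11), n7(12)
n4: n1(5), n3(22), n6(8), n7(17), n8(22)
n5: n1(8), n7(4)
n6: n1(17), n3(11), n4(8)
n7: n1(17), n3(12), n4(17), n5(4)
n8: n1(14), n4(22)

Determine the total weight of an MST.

Prim's algorithm from n6:
Step 1: cheapest edge leaving the tree is n4 n6 (8); add n4.
Step 2: cheapest edge leaving the tree is n1 n4 (5); add n1.
Step 3: cheapest edge leaving the tree is n1 n3 (3); add n3.
Step 4: cheapest edge leaving the tree is n1 n5 (8); add n5.
Step 5: cheapest edge leaving the tree is n5 n7 (4); add n7.
Step 6: cheapest edge leaving the tree is n1 n8 (14); add n8.
MST edges: n4 n6, n1 n4, n1 n3, n1 n5, n5 n7, n1 n8; total weight 8+5+3+8+4+14 = 42.

42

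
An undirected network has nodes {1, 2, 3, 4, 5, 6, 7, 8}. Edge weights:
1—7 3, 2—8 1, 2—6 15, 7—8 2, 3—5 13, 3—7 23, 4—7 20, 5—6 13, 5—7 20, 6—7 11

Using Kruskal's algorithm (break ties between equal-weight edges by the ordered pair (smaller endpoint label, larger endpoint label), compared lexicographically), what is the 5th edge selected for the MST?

3-5

Sort edges by weight, then run Kruskal:
2—8 (1): add — endpoints in different components.
7—8 (2): add — endpoints in different components.
1—7 (3): add — endpoints in different components.
6—7 (11): add — endpoints in different components.
3—5 (13): add — endpoints in different components.
5—6 (13): add — endpoints in different components.
2—6 (15): skip — 2 and 6 already connected.
4—7 (20): add — endpoints in different components.
The 5th edge added is 3—5.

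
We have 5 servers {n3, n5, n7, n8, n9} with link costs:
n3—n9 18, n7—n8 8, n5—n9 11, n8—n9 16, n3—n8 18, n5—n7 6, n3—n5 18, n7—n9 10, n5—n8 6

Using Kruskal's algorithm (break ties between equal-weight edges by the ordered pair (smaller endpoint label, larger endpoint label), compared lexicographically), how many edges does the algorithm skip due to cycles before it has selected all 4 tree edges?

3

Kruskal's algorithm — process edges by increasing weight (ties by edge label):
n5—n7 (6): add. Components now {n3} {n8} {n5,n7} {n9}
n5—n8 (6): add. Components now {n3} {n5,n7,n8} {n9}
n7—n8 (8): skip — n8 and n7 already connected.
n7—n9 (10): add. Components now {n3} {n5,n7,n8,n9}
n5—n9 (11): skip — n5 and n9 already connected.
n8—n9 (16): skip — n8 and n9 already connected.
n3—n5 (18): add. Components now {n3,n5,n7,n8,n9}
Edges rejected before the tree was complete: 3.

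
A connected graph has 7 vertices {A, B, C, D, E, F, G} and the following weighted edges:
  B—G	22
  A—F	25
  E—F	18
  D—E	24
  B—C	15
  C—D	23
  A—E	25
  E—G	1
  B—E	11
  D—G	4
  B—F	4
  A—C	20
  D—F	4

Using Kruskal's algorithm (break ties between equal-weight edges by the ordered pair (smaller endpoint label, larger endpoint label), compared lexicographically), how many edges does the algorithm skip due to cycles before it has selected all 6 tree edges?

2

Sort edges by weight, then run Kruskal:
E—G (1): add. Components now {A} {B} {C} {D} {E,G} {F}
B—F (4): add. Components now {A} {B,F} {C} {D} {E,G}
D—F (4): add. Components now {A} {B,D,F} {C} {E,G}
D—G (4): add. Components now {A} {B,D,E,F,G} {C}
B—E (11): skip — B and E already connected.
B—C (15): add. Components now {A} {B,C,D,E,F,G}
E—F (18): skip — E and F already connected.
A—C (20): add. Components now {A,B,C,D,E,F,G}
Edges rejected before the tree was complete: 2.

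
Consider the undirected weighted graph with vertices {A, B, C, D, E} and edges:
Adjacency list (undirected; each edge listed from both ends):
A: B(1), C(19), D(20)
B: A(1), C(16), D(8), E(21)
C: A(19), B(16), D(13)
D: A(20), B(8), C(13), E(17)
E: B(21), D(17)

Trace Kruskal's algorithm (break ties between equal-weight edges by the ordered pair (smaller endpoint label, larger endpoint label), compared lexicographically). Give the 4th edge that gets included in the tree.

Kruskal: consider edges lightest-first.
A-B (1): add — endpoints in different components.
B-D (8): add — endpoints in different components.
C-D (13): add — endpoints in different components.
B-C (16): skip — B and C already connected.
D-E (17): add — endpoints in different components.
The 4th edge added is D-E.

D-E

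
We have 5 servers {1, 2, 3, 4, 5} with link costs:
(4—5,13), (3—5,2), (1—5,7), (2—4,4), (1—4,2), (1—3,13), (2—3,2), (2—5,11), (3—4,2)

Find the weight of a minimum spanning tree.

8

Sort edges by weight, then run Kruskal:
1—4 (2): add — endpoints in different components.
2—3 (2): add — endpoints in different components.
3—4 (2): add — endpoints in different components.
3—5 (2): add — endpoints in different components.
MST edges: 1—4, 2—3, 3—4, 3—5; total weight 2+2+2+2 = 8.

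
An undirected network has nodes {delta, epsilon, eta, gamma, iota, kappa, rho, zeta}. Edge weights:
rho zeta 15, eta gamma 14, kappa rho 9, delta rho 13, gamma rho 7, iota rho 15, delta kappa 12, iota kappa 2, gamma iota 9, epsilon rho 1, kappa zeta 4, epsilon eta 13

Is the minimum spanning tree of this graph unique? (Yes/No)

Kruskal's algorithm — process edges by increasing weight (ties by edge label):
epsilon rho (1): add — endpoints in different components.
iota kappa (2): add — endpoints in different components.
kappa zeta (4): add — endpoints in different components.
gamma rho (7): add — endpoints in different components.
gamma iota (9): add — endpoints in different components.
kappa rho (9): skip — rho and kappa already connected.
delta kappa (12): add — endpoints in different components.
delta rho (13): skip — rho and delta already connected.
epsilon eta (13): add — endpoints in different components.
Non-tree edge kappa rho has weight 9, equal to the heaviest edge on its tree cycle — swapping gives another MST of the same weight. Not unique.

No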